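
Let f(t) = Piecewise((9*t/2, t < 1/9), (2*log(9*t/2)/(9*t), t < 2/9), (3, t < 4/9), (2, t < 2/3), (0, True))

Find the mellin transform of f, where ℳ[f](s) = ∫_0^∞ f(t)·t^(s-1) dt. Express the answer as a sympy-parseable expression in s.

(2*2**(2*s)*(s + 1)*(s**2 - 2*s + 1) - 2*2**s*s*(s + 1) - 6*2**s*(s + 1)*(s**2 - 2*s + 1) + 4*6**s*(s + 1)*(s**2 - 2*s + 1) + 4*s**2*(s + 1)*log(2) - 4*s*(s + 1)*log(2) + 4*s*(s + 1) + s*(s**2 - 2*s + 1))/(2*9**s*s*(s + 1)*(s**2 - 2*s + 1))
  Re(s) > -1

undo the common scale on t: 3*t on [0, 1/6); log(3*t)/(3*t) on [1/6, 1/3); 3 on [1/3, 2/3); …
undo the common scale on t: 3*t/2 on [0, 1/3); 2*log(3*t/2)/(3*t) on [1/3, 2/3); 3 on [2/3, 4/3); …
strip the common scale on t: t on [0, 1/2); log(t)/t on [1/2, 1); 3 on [1, 2); …
linearity at 1/9, 2/9, 4/9 turns ℳ[f](s) into 4 summed integrals
∫ 9*t/2·t^(s-1) over [0, 1/9)
the [1/9, 2/9) slice contributes ∫ 2*log(9*t/2)/(9*t)·t^(s-1) dt
for t in [2/9, 4/9): the term is ∫ 3·t^(s-1)
∫ 2·t^(s-1) over [4/9, 2/3)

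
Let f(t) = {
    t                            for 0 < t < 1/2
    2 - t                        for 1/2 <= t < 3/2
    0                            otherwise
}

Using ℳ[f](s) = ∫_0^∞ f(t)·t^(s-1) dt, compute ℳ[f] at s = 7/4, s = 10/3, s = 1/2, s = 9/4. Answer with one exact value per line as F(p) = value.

F(7/4) = 3*2**(1/4)*(-10 + 23*3**(3/4))/154
F(10/3) = 3*2**(2/3)*(-16 + 297*3**(1/3))/2080
F(1/2) = sqrt(2)*(-10 + 9*sqrt(3))/6
F(9/4) = 2**(3/4)*(-34 + 225*3**(1/4))/468

summing 2 kernel integrals split by 1/2 yields ℳ[f](s)
the [0, 1/2) slice contributes ∫ t·t^(s-1) dt
between 1/2 and 3/2 the integrand is (2 - t)·t^(s-1)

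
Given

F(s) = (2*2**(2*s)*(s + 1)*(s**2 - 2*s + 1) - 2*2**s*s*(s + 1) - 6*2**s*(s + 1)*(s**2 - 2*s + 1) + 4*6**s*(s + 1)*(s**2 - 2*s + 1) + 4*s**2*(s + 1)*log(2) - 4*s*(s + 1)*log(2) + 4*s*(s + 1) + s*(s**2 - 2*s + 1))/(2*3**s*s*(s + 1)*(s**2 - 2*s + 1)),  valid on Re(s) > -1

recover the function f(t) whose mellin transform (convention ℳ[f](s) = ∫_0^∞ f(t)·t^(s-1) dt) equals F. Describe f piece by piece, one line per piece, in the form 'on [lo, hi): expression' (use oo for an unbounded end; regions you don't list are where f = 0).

on [0, 1/3): 3*t/2
on [1/3, 2/3): 2*log(3*t/2)/(3*t)
on [2/3, 4/3): 3
on [4/3, 2): 2

peel off the common scale on t: t on [0, 1/2); log(t)/t on [1/2, 1); 3 on [1, 2); …
summing 4 kernel integrals split by 1/3, 2/3, 4/3 yields ℳ[f](s)
on [0, 1/3) integrate f = 3*t/2 against the kernel
on [1/3, 2/3) integrate f = 2*log(3*t/2)/(3*t) against the kernel
on [2/3, 4/3): add ∫ 3·t^(s-1) dt
on [4/3, 2) integrate f = 2 against the kernel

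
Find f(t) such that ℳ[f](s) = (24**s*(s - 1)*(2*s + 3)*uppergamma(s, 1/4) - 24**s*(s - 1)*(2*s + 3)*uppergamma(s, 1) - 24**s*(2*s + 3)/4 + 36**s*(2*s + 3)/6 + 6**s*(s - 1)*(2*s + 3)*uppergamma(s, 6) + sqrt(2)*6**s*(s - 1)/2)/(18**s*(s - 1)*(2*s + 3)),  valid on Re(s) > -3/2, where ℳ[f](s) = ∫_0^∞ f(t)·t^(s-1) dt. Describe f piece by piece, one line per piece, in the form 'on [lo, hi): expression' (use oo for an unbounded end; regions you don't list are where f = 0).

strip the common scale on t: t**(3/2) on [0, 1/2); exp(-t/2) on [1/2, 2); 1/(2*t) on [2, 3); …
summing 4 kernel integrals split by 1/3, 4/3, 2 yields ℳ[f](s)
[0, 1/3) adds the kernel integral of 3*sqrt(6)*t**(3/2)/4
over [1/3, 4/3), the kernel integral of exp(-3*t/4) enters the sum
∫ 1/(3*t)·t^(s-1) over [4/3, 2)
segment [2, ∞) carries exp(-3*t); integrate it

on [0, 1/3): 3*sqrt(6)*t**(3/2)/4
on [1/3, 4/3): exp(-3*t/4)
on [4/3, 2): 1/(3*t)
on [2, oo): exp(-3*t)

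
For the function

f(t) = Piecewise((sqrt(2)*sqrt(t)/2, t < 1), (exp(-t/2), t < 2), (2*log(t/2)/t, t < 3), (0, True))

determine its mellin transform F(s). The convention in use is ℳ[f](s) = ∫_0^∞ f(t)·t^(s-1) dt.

(3*2**s*(2*s + 1)*(s**2 - 2*s + 1)*uppergamma(s, 1/2) - 3*2**s*(2*s + 1)*(s**2 - 2*s + 1)*uppergamma(s, 1) + 3*2**s*(2*s + 1) + 3**s*s*(2*s + 1)*(-2*log(2) + 2*log(3)) - 2*3**s*(2*s + 1) + 3**s*(2*s + 1)*(-2*log(3) + 2*log(2)) + 3*sqrt(2)*(s**2 - 2*s + 1))/(3*(2*s + 1)*(s**2 - 2*s + 1))
  Re(s) > -1/2

reversing the common scale on t: sqrt(t) on [0, 1/2); exp(-t) on [1/2, 1); log(t)/t on [1, 3/2)
integrate the 3 segments split at 1, 2, then add the results
[0, 1) adds the kernel integral of sqrt(2)*sqrt(t)/2
for t in [1, 2): the term is ∫ exp(-t/2)·t^(s-1)
for t in [2, 3): the term is ∫ 2*log(t/2)/t·t^(s-1)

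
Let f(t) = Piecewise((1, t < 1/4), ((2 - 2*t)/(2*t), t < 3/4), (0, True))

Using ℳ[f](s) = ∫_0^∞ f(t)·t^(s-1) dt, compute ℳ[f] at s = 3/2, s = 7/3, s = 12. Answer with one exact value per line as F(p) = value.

invert the common scale on t to get 1 on [0, 1/2); (2 - t)/t on [1/2, 3/2)
invert the shared t-power to get t on [0, 1/2); 2 - t on [1/2, 3/2)
linearity at 1/4 turns ℳ[f](s) into 2 summed integrals
segment [0, 1/4) carries 1; integrate it
segment 1/4 to 3/4 holds (2 - 2*t)/(2*t); add its integral

F(3/2) = -5/6 + 3*sqrt(3)/4
F(7/3) = -15*2**(1/3)/224 + 9*6**(1/3)/56
F(12) = 2657179/2214592512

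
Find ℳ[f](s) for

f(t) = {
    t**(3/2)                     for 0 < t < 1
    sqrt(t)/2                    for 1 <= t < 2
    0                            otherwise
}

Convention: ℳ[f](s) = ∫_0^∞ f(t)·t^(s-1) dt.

(2**(s + 1/2)*(2*s + 3) + 2*s - 1)/((2*s + 1)*(2*s + 3))
  Re(s) > -3/2

the shared t-power comes off first: t on [0, 1); 1/2 on [1, 2)
linearity at 1 turns ℳ[f](s) into 2 summed integrals
the [0, 1) slice contributes ∫ t**(3/2)·t^(s-1) dt
∫ sqrt(t)/2·t^(s-1) over [1, 2)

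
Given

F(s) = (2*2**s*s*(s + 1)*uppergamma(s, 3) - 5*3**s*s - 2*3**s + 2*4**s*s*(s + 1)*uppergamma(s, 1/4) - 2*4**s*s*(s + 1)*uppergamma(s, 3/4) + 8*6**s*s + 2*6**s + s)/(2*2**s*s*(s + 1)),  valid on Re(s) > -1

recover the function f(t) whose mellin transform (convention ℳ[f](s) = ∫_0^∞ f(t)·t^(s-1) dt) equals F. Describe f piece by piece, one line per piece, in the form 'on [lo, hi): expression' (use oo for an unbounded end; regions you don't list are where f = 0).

integrate the 4 segments split at 1/2, 3/2, 3, then add the results
over [0, 1/2), the kernel integral of t enters the sum
piece [1/2, 3/2): integrate exp(-t/2) against the kernel
on [3/2, 3): add ∫ (t + 1)·t^(s-1) dt
piece [3, ∞): integrate exp(-t) against the kernel

on [0, 1/2): t
on [1/2, 3/2): exp(-t/2)
on [3/2, 3): t + 1
on [3, oo): exp(-t)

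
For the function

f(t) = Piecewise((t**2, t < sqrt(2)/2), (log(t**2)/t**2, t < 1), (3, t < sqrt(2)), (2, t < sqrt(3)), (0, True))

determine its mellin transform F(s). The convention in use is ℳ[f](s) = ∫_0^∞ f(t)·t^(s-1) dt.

undo the power substitution: t on [0, 1/2); log(t)/t on [1/2, 1); 3 on [1, 2); …
cuts at sqrt(2)/2, 1, sqrt(2): linearity sums the 4 kernel integrals
for t in [0, sqrt(2)/2): the term is ∫ t**2·t^(s-1)
on [sqrt(2)/2, 1): add ∫ log(t**2)/t**2·t^(s-1) dt
piece [1, sqrt(2)): integrate 3 against the kernel
∫ 2·t^(s-1) over [sqrt(2), sqrt(3))

(sqrt(2)/2)**s*(-4*2**(s/2)*s*(s + 2) - 6*2**(s/2)*(s + 2)*(s**2 - 4*s + 4) + 2*2**s*(s + 2)*(s**2 - 4*s + 4) + 4*6**(s/2)*(s + 2)*(s**2 - 4*s + 4) + 4*s**2*(s + 2)*log(2) - 8*s*(s + 2)*log(2) + 8*s*(s + 2) + s*(s**2 - 4*s + 4))/(2*s*(s + 2)*(s**2 - 4*s + 4))
  Re(s) > -2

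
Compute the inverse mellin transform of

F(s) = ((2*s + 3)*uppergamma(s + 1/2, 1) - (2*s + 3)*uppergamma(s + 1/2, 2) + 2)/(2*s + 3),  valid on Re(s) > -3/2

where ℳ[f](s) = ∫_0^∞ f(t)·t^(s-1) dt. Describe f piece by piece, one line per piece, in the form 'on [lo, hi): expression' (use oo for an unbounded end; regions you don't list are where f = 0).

invert the shared t-power to get t on [0, 1); exp(-t) on [1, 2)
breakpoints 1: one integral from each of the 2 segments
for t in [0, 1): the term is ∫ t**(3/2)·t^(s-1)
on [1, 2) integrate f = sqrt(t)*exp(-t) against the kernel

on [0, 1): t**(3/2)
on [1, 2): sqrt(t)*exp(-t)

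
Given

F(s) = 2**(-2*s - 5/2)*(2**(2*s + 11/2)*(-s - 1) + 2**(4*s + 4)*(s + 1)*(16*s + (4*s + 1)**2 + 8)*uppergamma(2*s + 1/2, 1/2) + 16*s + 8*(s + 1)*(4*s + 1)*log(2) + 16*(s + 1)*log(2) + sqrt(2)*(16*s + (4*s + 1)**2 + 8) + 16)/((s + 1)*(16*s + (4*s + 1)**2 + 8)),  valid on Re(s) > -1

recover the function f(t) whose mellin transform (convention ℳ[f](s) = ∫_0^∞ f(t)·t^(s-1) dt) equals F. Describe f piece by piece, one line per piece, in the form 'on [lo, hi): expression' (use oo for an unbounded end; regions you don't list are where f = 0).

invert the power substitution to get t**2 on [0, 1/2); t**(3/2)*log(t) on [1/2, 1); sqrt(t)*exp(-t/2) on [1, ∞)
reversing the shared t-power: t**(3/2) on [0, 1/2); t*log(t) on [1/2, 1); exp(-t/2) on [1, ∞)
split f at 1/4, 1: ℳ[f](s) collects 3 kernel integrals
the [0, 1/4) slice contributes ∫ t·t^(s-1) dt
[1/4, 1) adds the kernel integral of t**(3/4)*log(sqrt(t))
segment [1, ∞) carries t**(1/4)*exp(-sqrt(t)/2); integrate it

on [0, 1/4): t
on [1/4, 1): t**(3/4)*log(sqrt(t))
on [1, oo): t**(1/4)*exp(-sqrt(t)/2)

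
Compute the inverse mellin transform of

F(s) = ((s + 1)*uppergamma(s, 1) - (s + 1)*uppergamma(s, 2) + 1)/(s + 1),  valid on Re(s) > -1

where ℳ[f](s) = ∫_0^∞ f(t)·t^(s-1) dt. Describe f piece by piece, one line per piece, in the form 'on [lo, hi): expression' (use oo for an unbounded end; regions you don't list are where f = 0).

treat the 2 regions marked off by 1 separately and sum
on [0, 1): add ∫ t·t^(s-1) dt
∫ exp(-t)·t^(s-1) over [1, 2)

on [0, 1): t
on [1, 2): exp(-t)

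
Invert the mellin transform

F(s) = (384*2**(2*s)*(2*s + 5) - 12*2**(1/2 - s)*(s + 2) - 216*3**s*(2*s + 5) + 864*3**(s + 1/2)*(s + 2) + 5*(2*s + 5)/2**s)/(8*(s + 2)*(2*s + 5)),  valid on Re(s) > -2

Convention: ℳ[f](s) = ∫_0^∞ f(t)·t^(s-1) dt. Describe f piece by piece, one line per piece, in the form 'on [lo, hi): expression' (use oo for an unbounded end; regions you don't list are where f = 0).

decompose at 1/2, 3; ℳ[f](s) sums the 3 pieces' integrals
on [0, 1/2) integrate f = 5*t**2/2 against the kernel
∫ 6*t**(5/2)·t^(s-1) over [1/2, 3)
for t in [3, 4): the term is ∫ 3*t**2·t^(s-1)

on [0, 1/2): 5*t**2/2
on [1/2, 3): 6*t**(5/2)
on [3, 4): 3*t**2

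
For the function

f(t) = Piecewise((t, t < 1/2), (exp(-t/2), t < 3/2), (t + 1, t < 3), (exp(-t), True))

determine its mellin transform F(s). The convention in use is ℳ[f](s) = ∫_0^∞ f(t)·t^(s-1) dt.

slice at 1/2, 3/2, 3, transform all 4 pieces, and sum them
∫ t·t^(s-1) over [0, 1/2)
segment 1/2 to 3/2 holds exp(-t/2); add its integral
over [3/2, 3), the kernel integral of (t + 1) enters the sum
segment 3 to ∞ holds exp(-t); add its integral

(2*2**s*s*(s + 1)*uppergamma(s, 3) - 5*3**s*s - 2*3**s + 2*4**s*s*(s + 1)*uppergamma(s, 1/4) - 2*4**s*s*(s + 1)*uppergamma(s, 3/4) + 8*6**s*s + 2*6**s + s)/(2*2**s*s*(s + 1))
  Re(s) > -1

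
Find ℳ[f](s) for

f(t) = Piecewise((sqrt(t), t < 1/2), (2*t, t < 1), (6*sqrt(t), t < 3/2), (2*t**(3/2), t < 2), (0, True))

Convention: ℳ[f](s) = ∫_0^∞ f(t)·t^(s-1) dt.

f breaks at 1/2, 1, 3/2 into 4 integrals to sum
on [0, 1/2) integrate f = sqrt(t) against the kernel
[1/2, 1) adds the kernel integral of 2*t
∫ over [1, 3/2) of 6*sqrt(t)·t^(s-1) joins the sum
segment 3/2 to 2 holds 2*t**(3/2); add its integral

2*(-2**(-s - 1)*(2*s + 1)*(2*s + 3) + 2**(-s - 1/2)*(s + 1)*(2*s + 3) + 2*2**(s + 3/2)*(s + 1)*(2*s + 1) + 6*(3/2)**(s + 1/2)*(s + 1)*(2*s + 3) - 2*(3/2)**(s + 3/2)*(s + 1)*(2*s + 1) - 6*(s + 1)*(2*s + 3) + (2*s + 1)*(2*s + 3))/((s + 1)*(2*s + 1)*(2*s + 3))
  Re(s) > -1/2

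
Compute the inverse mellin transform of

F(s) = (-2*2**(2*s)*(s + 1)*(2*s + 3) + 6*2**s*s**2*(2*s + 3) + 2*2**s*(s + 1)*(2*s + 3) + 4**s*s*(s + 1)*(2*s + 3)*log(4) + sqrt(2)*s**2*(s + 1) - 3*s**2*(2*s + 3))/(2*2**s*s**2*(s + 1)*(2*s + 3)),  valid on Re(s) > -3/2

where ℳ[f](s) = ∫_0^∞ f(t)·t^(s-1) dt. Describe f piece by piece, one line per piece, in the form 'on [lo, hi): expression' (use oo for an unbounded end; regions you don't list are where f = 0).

integrate the 3 segments split at 1/2, 1, then add the results
∫ over [0, 1/2) of t**(3/2)·t^(s-1) joins the sum
between 1/2 and 1 the integrand is 3*t·t^(s-1)
the [1, 2) slice contributes ∫ log(t)·t^(s-1) dt

on [0, 1/2): t**(3/2)
on [1/2, 1): 3*t
on [1, 2): log(t)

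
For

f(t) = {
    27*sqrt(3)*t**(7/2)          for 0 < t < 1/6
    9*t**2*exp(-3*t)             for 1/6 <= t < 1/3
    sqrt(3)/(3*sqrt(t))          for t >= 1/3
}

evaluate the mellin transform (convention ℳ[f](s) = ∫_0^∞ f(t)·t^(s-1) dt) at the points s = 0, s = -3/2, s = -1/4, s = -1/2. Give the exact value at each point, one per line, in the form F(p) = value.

undo the common scale on t: t**(7/2) on [0, 1/2); t**2*exp(-t) on [1/2, 1); 1/sqrt(t) on [1, ∞)
back out the shared t-power: t**(3/2) on [0, 1/2); exp(-t) on [1/2, 1); t**(-5/2) on [1, ∞)
cuts at 1/6, 1/3: linearity sums the 3 kernel integrals
segment 0 to 1/6 holds 27*sqrt(3)*t**(7/2); add its integral
for t in [1/6, 1/3): the term is ∫ 9*t**2*exp(-3*t)·t^(s-1)
segment 1/3 to ∞ holds sqrt(3)/(3*sqrt(t)); add its integral

F(0) = -2*exp(-1) + sqrt(2)/56 + 3*exp(-1/2)/2 + 2
F(-3/2) = 3*sqrt(3)*(-sqrt(pi)*erfc(1) + sqrt(pi)*erfc(sqrt(2)/2) + 5/8)
F(-1/4) = 3**(1/4)*(-uppergamma(7/4, 1) + 2**(3/4)/52 + uppergamma(7/4, 1/2) + 4/3)
F(-1/2) = -sqrt(3)*exp(-1) - sqrt(3)*sqrt(pi)*erfc(1)/2 + sqrt(3)*sqrt(pi)*erfc(sqrt(2)/2)/2 + sqrt(6)*exp(-1/2)/2 + 25*sqrt(3)/24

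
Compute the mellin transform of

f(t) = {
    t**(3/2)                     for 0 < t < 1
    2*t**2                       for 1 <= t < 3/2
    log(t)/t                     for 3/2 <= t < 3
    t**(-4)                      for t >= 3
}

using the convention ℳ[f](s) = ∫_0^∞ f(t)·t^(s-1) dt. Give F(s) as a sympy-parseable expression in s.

(324*2**s*(s - 4)*(s + 2)*(s**2 - 2*s + 1) - 324*2**s*(s - 4)*(2*s + 3)*(s**2 - 2*s + 1) - 108*3**s*s*(s - 4)*(s + 2)*(2*s + 3)*log(3) + 108*3**s*s*(s - 4)*(s + 2)*(2*s + 3)*log(2) - 108*3**s*(s - 4)*(s + 2)*(2*s + 3)*log(2) + 108*3**s*(s - 4)*(s + 2)*(2*s + 3) + 108*3**s*(s - 4)*(s + 2)*(2*s + 3)*log(3) + 729*3**s*(s - 4)*(2*s + 3)*(s**2 - 2*s + 1) + 54*6**s*s*(s - 4)*(s + 2)*(2*s + 3)*log(3) - 54*6**s*(s - 4)*(s + 2)*(2*s + 3)*log(3) - 54*6**s*(s - 4)*(s + 2)*(2*s + 3) - 2*6**s*(s + 2)*(2*s + 3)*(s**2 - 2*s + 1))/(162*2**s*(s - 4)*(s + 2)*(2*s + 3)*(s**2 - 2*s + 1))
  -3/2 < Re(s) < 4

split f at 1, 3/2, 3: ℳ[f](s) collects 4 kernel integrals
the [0, 1) slice contributes ∫ t**(3/2)·t^(s-1) dt
the [1, 3/2) slice contributes ∫ 2*t**2·t^(s-1) dt
on [3/2, 3) integrate f = log(t)/t against the kernel
piece [3, ∞): integrate t**(-4) against the kernel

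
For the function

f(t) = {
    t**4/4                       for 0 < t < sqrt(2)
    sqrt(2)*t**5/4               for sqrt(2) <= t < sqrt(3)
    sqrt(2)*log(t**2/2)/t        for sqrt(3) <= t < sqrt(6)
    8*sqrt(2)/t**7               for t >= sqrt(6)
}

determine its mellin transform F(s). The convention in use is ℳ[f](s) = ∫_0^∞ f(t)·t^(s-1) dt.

2**(s/2)*2**(-s/2 - 1/2)*(324*2**(s/2 + 1/2)*(-s + (s/2 + 1/2)**2)*(s/2 - 7/2)*(s/2 + 5/2) - 324*2**(s/2 + 1/2)*(-s + (s/2 + 1/2)**2)*(s/2 - 7/2)*(s + 4) + 729*3**(s/2 + 1/2)*(-s + (s/2 + 1/2)**2)*(s/2 - 7/2)*(s + 4) - 108*3**(s/2 + 1/2)*(s/2 - 7/2)*(s/2 + 1/2)*(s/2 + 5/2)*(s + 4)*log(3) + 108*3**(s/2 + 1/2)*(s/2 - 7/2)*(s/2 + 1/2)*(s/2 + 5/2)*(s + 4)*log(2) - 108*3**(s/2 + 1/2)*(s/2 - 7/2)*(s/2 + 5/2)*(s + 4)*log(2) + 108*3**(s/2 + 1/2)*(s/2 - 7/2)*(s/2 + 5/2)*(s + 4) + 108*3**(s/2 + 1/2)*(s/2 - 7/2)*(s/2 + 5/2)*(s + 4)*log(3) - 2*6**(s/2 + 1/2)*(-s + (s/2 + 1/2)**2)*(s/2 + 5/2)*(s + 4) + 54*6**(s/2 + 1/2)*(s/2 - 7/2)*(s/2 + 1/2)*(s/2 + 5/2)*(s + 4)*log(3) - 54*6**(s/2 + 1/2)*(s/2 - 7/2)*(s/2 + 5/2)*(s + 4)*log(3) - 54*6**(s/2 + 1/2)*(s/2 - 7/2)*(s/2 + 5/2)*(s + 4))/(324*(-s + (s/2 + 1/2)**2)*(s/2 - 7/2)*(s/2 + 5/2)*(s + 4))
  -4 < Re(s) < 7

back out the power substitution: t**2/4 on [0, 2); sqrt(2)*t**(5/2)/4 on [2, 3); sqrt(2)*log(t/2)/sqrt(t) on [3, 6); …
undo the common scale on t: t**2 on [0, 1); 2*t**(5/2) on [1, 3/2); log(t)/sqrt(t) on [3/2, 3); …
back out the shared t-power: t**(3/2) on [0, 1); 2*t**2 on [1, 3/2); log(t)/t on [3/2, 3); …
summing 4 kernel integrals split by sqrt(2), sqrt(3), sqrt(6) yields ℳ[f](s)
∫ over [0, sqrt(2)) of t**4/4·t^(s-1) joins the sum
over [sqrt(2), sqrt(3)), the kernel integral of sqrt(2)*t**5/4 enters the sum
on [sqrt(3), sqrt(6)) integrate f = sqrt(2)*log(t**2/2)/t against the kernel
for t in [sqrt(6), ∞): the term is ∫ 8*sqrt(2)/t**7·t^(s-1)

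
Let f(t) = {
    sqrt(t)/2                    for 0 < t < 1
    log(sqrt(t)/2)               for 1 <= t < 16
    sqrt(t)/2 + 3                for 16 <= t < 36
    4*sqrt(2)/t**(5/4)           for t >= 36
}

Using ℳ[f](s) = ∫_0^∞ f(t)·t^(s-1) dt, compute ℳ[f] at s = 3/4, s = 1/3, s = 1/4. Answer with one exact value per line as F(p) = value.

F(3/4) = -2278/45 + 4*sqrt(2)/3 + 12*log(2) + 192*sqrt(6)/5
F(1/3) = -159*2**(1/3)/5 + 4*2**(2/3)*3**(1/6)/33 + 51/10 + log(2**(3 + 6*2**(1/3))) + 63*6**(2/3)/5
F(1/4) = -110/3 + sqrt(2)/9 + 12*log(2) + 16*sqrt(6)

back out the power substitution: t/2 on [0, 1); log(t/2) on [1, 4); t/2 + 3 on [4, 6); …
reversing the common scale on t: t on [0, 1/2); log(t) on [1/2, 2); t + 3 on [2, 3); …
breakpoints 1, 16, 36: one integral from each of the 4 segments
∫ sqrt(t)/2·t^(s-1) over [0, 1)
segment [1, 16) carries log(sqrt(t)/2); integrate it
for t in [16, 36): the term is ∫ (sqrt(t)/2 + 3)·t^(s-1)
[36, ∞) adds the kernel integral of 4*sqrt(2)/t**(5/4)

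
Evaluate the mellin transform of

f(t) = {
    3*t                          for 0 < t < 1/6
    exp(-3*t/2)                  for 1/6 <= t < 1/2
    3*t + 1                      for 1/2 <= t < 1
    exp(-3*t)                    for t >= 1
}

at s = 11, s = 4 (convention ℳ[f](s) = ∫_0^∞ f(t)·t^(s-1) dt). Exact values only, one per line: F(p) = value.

undo the common scale on t: t on [0, 1/2); exp(-t/2) on [1/2, 3/2); t + 1 on [3/2, 3); …
treat the 4 regions marked off by 1/6, 1/2, 1 separately and sum
segment [0, 1/6) carries 3*t; integrate it
for t in [1/6, 1/2): the term is ∫ exp(-3*t/2)·t^(s-1)
segment 1/2 to 1 holds (3*t + 1); add its integral
[1, ∞) adds the kernel integral of exp(-3*t)

F(11) = -99448626289*exp(-3/4)/1119744 + 4080204709/11972302848 + 899569*exp(-3)/2187 + 4885809916361*exp(-1/4)/90699264
F(4) = -269*exp(-3/4)/108 + 26*exp(-3)/27 + 21143/25920 + 493*exp(-1/4)/324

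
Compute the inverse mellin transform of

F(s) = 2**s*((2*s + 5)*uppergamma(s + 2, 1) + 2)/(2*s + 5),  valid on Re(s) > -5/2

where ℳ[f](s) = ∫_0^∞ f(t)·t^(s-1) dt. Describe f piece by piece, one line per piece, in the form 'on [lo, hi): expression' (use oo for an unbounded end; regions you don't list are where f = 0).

back out the common scale on t: t**(5/2) on [0, 1); t**2*exp(-t) on [1, ∞)
peel off the shared t-power: sqrt(t) on [0, 1); exp(-t) on [1, ∞)
cuts at 2: linearity sums the 2 kernel integrals
∫ sqrt(2)*t**(5/2)/8·t^(s-1) over [0, 2)
∫ over [2, ∞) of t**2*exp(-t/2)/4·t^(s-1) joins the sum

on [0, 2): sqrt(2)*t**(5/2)/8
on [2, oo): t**2*exp(-t/2)/4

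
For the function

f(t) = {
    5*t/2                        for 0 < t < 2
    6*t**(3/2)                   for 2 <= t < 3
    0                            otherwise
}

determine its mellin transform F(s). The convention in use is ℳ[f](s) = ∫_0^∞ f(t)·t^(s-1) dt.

integrate the 2 segments split at 2, then add the results
segment [0, 2) carries 5*t/2; integrate it
for t in [2, 3): the term is ∫ 6*t**(3/2)·t^(s-1)

(2**s*(10*s + 15) + 2**(s + 7/2)*(-3*s - 3) + 3**(s + 5/2)*(4*s + 4))/((s + 1)*(2*s + 3))
  Re(s) > -1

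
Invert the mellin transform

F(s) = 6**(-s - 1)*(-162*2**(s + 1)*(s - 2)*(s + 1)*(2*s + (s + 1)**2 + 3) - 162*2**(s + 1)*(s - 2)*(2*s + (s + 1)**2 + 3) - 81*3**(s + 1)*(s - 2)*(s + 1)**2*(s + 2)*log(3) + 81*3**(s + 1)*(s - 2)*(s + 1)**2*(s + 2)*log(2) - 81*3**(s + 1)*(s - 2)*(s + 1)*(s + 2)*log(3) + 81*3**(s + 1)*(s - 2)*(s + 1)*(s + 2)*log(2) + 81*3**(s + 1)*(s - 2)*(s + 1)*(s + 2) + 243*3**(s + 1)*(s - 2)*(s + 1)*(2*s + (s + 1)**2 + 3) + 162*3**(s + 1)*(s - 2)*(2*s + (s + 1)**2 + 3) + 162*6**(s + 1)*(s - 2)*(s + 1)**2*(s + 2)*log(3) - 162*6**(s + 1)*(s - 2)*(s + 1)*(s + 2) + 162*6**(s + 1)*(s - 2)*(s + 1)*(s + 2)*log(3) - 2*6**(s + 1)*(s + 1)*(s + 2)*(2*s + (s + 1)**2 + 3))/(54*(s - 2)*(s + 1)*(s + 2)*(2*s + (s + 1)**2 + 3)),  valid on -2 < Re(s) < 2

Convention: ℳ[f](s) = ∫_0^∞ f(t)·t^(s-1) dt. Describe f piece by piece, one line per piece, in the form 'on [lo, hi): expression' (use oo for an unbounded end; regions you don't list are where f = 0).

on [0, 1/3): 3*t**2
on [1/3, 1/2): t*(3*t + 3)
on [1/2, 1): 3*t**2*log(3*t)
on [1, oo): 1/(27*t**2)

undo the shared t-power: 3*t on [0, 1/3); 3*t + 3 on [1/3, 1/2); 3*t*log(3*t) on [1/2, 1); …
back out the common scale on t: t on [0, 1); t + 3 on [1, 3/2); t*log(t) on [3/2, 3); …
decompose at 1/3, 1/2, 1; ℳ[f](s) sums the 4 pieces' integrals
∫ 3*t**2·t^(s-1) over [0, 1/3)
segment [1/3, 1/2) carries t*(3*t + 3); integrate it
piece [1/2, 1): integrate 3*t**2*log(3*t) against the kernel
for t in [1, ∞): the term is ∫ 1/(27*t**2)·t^(s-1)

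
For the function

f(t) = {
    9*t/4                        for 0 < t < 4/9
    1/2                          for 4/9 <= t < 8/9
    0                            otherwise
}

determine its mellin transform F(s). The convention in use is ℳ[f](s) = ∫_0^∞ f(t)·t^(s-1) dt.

back out the common scale on t: 3*t/2 on [0, 2/3); 1/2 on [2/3, 4/3)
strip the common scale on t: t on [0, 1); 1/2 on [1, 2)
along the cuts 4/9, ℳ[f](s) splits into 2 integrals
piece [0, 4/9): integrate 9*t/4 against the kernel
between 4/9 and 8/9 the integrand is 1/2·t^(s-1)

(2**s*(s + 1) + s - 1)/(2*(3/2)**(2*s)*s*(s + 1))
  Re(s) > -1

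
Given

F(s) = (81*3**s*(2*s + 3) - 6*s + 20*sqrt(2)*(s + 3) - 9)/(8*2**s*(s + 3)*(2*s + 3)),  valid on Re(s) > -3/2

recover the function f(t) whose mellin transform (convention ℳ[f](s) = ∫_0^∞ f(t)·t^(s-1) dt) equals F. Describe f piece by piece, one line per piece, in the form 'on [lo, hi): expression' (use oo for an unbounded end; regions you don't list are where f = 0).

on [0, 1/2): 5*t**(3/2)
on [1/2, 3/2): 3*t**3

f breaks at 1/2 into 2 integrals to sum
[0, 1/2) adds the kernel integral of 5*t**(3/2)
∫ 3*t**3·t^(s-1) over [1/2, 3/2)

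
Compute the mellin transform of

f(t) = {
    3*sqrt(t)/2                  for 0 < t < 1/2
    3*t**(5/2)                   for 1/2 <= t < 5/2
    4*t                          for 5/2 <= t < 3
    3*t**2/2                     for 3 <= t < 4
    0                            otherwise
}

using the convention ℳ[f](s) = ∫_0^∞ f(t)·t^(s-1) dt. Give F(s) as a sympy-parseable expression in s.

integrate the 4 segments split at 1/2, 5/2, 3, then add the results
the [0, 1/2) slice contributes ∫ 3*sqrt(t)/2·t^(s-1) dt
∫ over [1/2, 5/2) of 3*t**(5/2)·t^(s-1) joins the sum
over [5/2, 3), the kernel integral of 4*t enters the sum
segment 3 to 4 holds 3*t**2/2; add its integral

(96*2**(2*s)*(s + 1)*(2*s + 1)*(2*s + 5) + 75*2**(1/2 - s)*5**(s + 1/2)*(s + 1)*(s + 2)*(2*s + 1) - 3*2**(1/2 - s)*(s + 1)*(s + 2)*(2*s + 1) + 6*2**(1/2 - s)*(s + 1)*(s + 2)*(2*s + 5) - 54*3**s*(s + 1)*(2*s + 1)*(2*s + 5) + 48*3**s*(s + 2)*(2*s + 1)*(2*s + 5) - 40*5**s*(s + 2)*(2*s + 1)*(2*s + 5)/2**s)/(4*(s + 1)*(s + 2)*(2*s + 1)*(2*s + 5))
  Re(s) > -1/2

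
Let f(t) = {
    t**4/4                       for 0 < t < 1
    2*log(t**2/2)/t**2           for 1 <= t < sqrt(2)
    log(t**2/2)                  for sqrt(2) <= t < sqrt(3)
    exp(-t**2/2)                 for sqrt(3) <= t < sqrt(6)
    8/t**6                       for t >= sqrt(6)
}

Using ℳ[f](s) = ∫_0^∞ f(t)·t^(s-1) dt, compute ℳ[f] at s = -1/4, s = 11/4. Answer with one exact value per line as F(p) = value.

F(-1/4) = -32*3**(7/8)/3 - 4*3**(7/8)*log(3)/3 - 8*log(2)/9 - 2**(7/8)*uppergamma(-1/8, 3)/4 + 2*6**(7/8)/2025 + 2**(7/8)*uppergamma(-1/8, 3/2)/4 + 347/405 + 4*3**(7/8)*log(2)/3 + 1280*2**(7/8)/81
F(11/4) = -7168*2**(3/8)/1089 - 96*3**(3/8)/121 - 2**(3/8)*uppergamma(11/8, 3) + 8*6**(3/8)/117 + 2**(3/8)*uppergamma(11/8, 3/2) + log(2**(8/3 - 12*3**(3/8)/11)*3**(12*3**(3/8)/11)) + 193/27

remove the common scale on t first: 4*t**4 on [0, 1/2); log(2*t**2)/(2*t**2) on [1/2, sqrt(2)/2); log(2*t**2) on [sqrt(2)/2, sqrt(3)/2); …
the power substitution comes off first: 4*t**2 on [0, 1/4); log(2*t)/(2*t) on [1/4, 1/2); log(2*t) on [1/2, 3/4); …
back out the common scale on t: t**2 on [0, 1/2); log(t)/t on [1/2, 1); log(t) on [1, 3/2); …
decompose at 1, sqrt(2), sqrt(3), sqrt(6); ℳ[f](s) sums the 5 pieces' integrals
piece [0, 1): integrate t**4/4 against the kernel
on [1, sqrt(2)) integrate f = 2*log(t**2/2)/t**2 against the kernel
on [sqrt(2), sqrt(3)): add ∫ log(t**2/2)·t^(s-1) dt
piece [sqrt(3), sqrt(6)): integrate exp(-t**2/2) against the kernel
[sqrt(6), ∞) adds the kernel integral of 8/t**6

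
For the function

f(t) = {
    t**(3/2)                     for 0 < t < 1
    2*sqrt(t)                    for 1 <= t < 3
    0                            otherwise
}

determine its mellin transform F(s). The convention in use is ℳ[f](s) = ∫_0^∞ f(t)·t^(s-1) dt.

(4*sqrt(3)*3**s*(2*s + 3) - 4*s - 10)/((2*s + 1)*(2*s + 3))
  Re(s) > -3/2

breakpoints 1: one integral from each of the 2 segments
[0, 1) adds the kernel integral of t**(3/2)
∫ over [1, 3) of 2*sqrt(t)·t^(s-1) joins the sum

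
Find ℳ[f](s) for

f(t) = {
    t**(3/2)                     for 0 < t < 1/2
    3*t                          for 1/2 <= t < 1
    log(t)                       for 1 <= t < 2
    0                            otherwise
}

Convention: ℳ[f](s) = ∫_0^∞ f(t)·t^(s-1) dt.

(-2*2**(2*s)*(s + 1)*(2*s + 3) + 6*2**s*s**2*(2*s + 3) + 2*2**s*(s + 1)*(2*s + 3) + 4**s*s*(s + 1)*(2*s + 3)*log(4) + sqrt(2)*s**2*(s + 1) - 3*s**2*(2*s + 3))/(2*2**s*s**2*(s + 1)*(2*s + 3))
  Re(s) > -3/2

treat the 3 regions marked off by 1/2, 1 separately and sum
piece [0, 1/2): integrate t**(3/2) against the kernel
piece [1/2, 1): integrate 3*t against the kernel
segment [1, 2) carries log(t); integrate it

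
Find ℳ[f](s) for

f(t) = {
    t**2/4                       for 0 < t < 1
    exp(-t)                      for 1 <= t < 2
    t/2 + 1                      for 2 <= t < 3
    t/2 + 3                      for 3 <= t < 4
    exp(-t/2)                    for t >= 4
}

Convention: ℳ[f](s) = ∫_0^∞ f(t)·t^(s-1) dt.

(20*2**(2*s)*s*(s + 2) + 12*2**(2*s)*(s + 2) + 4*2**s*s*(s + 1)*(s + 2)*uppergamma(s, 2) - 8*2**s*s*(s + 2) - 4*2**s*(s + 2) - 8*3**s*s*(s + 2) - 8*3**s*(s + 2) + 4*s*(s + 1)*(s + 2)*uppergamma(s, 1) - 4*s*(s + 1)*(s + 2)*uppergamma(s, 2) + s*(s + 1))/(4*s*(s + 1)*(s + 2))
  Re(s) > -2

back out the common scale on t: t**2 on [0, 1/2); exp(-2*t) on [1/2, 1); t + 1 on [1, 3/2); …
integrate the 5 segments split at 1, 2, 3, 4, then add the results
∫ over [0, 1) of t**2/4·t^(s-1) joins the sum
on [1, 2) integrate f = exp(-t) against the kernel
on [2, 3): add ∫ (t/2 + 1)·t^(s-1) dt
piece [3, 4): integrate (t/2 + 3) against the kernel
between 4 and ∞ the integrand is exp(-t/2)·t^(s-1)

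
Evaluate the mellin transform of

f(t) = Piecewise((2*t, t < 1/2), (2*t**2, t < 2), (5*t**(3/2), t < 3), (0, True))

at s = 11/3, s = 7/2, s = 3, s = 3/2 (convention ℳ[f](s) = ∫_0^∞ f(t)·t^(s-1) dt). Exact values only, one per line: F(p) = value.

F(11/3) = -960*2**(1/6)/31 + 15*2**(1/3)/1904 + 192*2**(2/3)/17 + 7290*3**(1/6)/31
F(7/2) = 18445*sqrt(2)/1584 + 211
F(3) = -160*sqrt(2)/9 + 2051/160 + 90*sqrt(3)
F(3/2) = 649*sqrt(2)/140 + 95/3

the 3 pieces separated at 1/2, 2 each add one integral
for t in [0, 1/2): the term is ∫ 2*t·t^(s-1)
segment 1/2 to 2 holds 2*t**2; add its integral
[2, 3) adds the kernel integral of 5*t**(3/2)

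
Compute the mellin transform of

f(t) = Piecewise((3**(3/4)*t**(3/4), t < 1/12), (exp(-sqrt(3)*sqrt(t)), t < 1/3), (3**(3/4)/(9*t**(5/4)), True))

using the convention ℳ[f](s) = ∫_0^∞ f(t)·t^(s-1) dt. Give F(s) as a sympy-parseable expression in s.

(2*2**(2*s)*(4*s - 5)*(4*s + 3)*uppergamma(2*s, 1/2) - 2*2**(2*s)*(4*s - 5)*(4*s + 3)*uppergamma(2*s, 1) - 4*2**(2*s)*(4*s + 3) + sqrt(2)*(4*s - 5))/(12**s*(4*s - 5)*(4*s + 3))
  -3/4 < Re(s) < 5/4

the common scale on t comes off first: t**(3/4) on [0, 1/4); exp(-sqrt(t)) on [1/4, 1); t**(-5/4) on [1, ∞)
back out the power substitution: t**(3/2) on [0, 1/2); exp(-t) on [1/2, 1); t**(-5/2) on [1, ∞)
the 3 pieces separated at 1/12, 1/3 each add one integral
piece [0, 1/12): integrate 3**(3/4)*t**(3/4) against the kernel
between 1/12 and 1/3 the integrand is exp(-sqrt(3)*sqrt(t))·t^(s-1)
segment 1/3 to ∞ holds 3**(3/4)/(9*t**(5/4)); add its integral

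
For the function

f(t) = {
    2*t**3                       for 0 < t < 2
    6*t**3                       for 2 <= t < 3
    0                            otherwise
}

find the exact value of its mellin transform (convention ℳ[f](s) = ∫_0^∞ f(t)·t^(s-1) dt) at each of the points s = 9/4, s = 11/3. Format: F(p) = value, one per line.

the 2 pieces separated at 2 each add one integral
for t in [0, 2): the term is ∫ 2*t**3·t^(s-1)
on [2, 3): add ∫ 6*t**3·t^(s-1) dt

F(9/4) = -512*2**(1/4)/21 + 1944*3**(1/4)/7
F(11/3) = -192*2**(2/3)/5 + 6561*3**(2/3)/10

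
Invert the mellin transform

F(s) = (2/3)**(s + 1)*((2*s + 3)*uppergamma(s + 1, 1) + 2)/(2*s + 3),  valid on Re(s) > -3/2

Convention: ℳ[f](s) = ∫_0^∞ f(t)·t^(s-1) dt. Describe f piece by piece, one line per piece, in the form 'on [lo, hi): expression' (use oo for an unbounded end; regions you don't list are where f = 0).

strip the shared t-power: sqrt(6)*sqrt(t)/2 on [0, 2/3); exp(-3*t/2) on [2/3, ∞)
reversing the common scale on t: sqrt(t) on [0, 1); exp(-t) on [1, ∞)
the 2 pieces separated at 2/3 each add one integral
segment 0 to 2/3 holds sqrt(6)*t**(3/2)/2; add its integral
segment 2/3 to ∞ holds t*exp(-3*t/2); add its integral

on [0, 2/3): sqrt(6)*t**(3/2)/2
on [2/3, oo): t*exp(-3*t/2)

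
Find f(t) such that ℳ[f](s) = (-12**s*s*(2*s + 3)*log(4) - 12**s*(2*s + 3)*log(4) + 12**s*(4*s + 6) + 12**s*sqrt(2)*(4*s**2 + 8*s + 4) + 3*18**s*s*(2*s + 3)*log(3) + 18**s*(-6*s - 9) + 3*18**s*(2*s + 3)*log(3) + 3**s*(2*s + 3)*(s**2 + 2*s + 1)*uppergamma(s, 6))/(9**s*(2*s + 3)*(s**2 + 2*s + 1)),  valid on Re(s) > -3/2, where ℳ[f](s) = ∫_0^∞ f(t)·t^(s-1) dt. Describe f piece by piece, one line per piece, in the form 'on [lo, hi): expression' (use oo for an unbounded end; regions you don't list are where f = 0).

undo the common scale on t: t**(3/2) on [0, 2); t*log(t) on [2, 3); exp(-2*t) on [3, ∞)
the 3 pieces separated at 4/3, 2 each add one integral
[0, 4/3) adds the kernel integral of 3*sqrt(6)*t**(3/2)/4
∫ 3*t*log(3*t/2)/2·t^(s-1) over [4/3, 2)
piece [2, ∞): integrate exp(-3*t) against the kernel

on [0, 4/3): 3*sqrt(6)*t**(3/2)/4
on [4/3, 2): 3*t*log(3*t/2)/2
on [2, oo): exp(-3*t)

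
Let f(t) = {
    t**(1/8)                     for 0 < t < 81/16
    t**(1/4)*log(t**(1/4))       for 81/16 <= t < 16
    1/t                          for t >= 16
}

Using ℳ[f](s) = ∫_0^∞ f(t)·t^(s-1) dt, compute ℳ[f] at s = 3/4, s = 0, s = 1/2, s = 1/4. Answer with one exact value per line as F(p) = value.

reversing the power substitution: t**(1/4) on [0, 9/4); sqrt(t)*log(sqrt(t)) on [9/4, 4); t**(-2) on [4, ∞)
reversing the power substitution: sqrt(t) on [0, 3/2); t*log(t) on [3/2, 2); t**(-4) on [2, ∞)
treat the 3 regions marked off by 81/16, 16 separately and sum
on [0, 81/16) integrate f = t**(1/8) against the kernel
[81/16, 16) adds the kernel integral of t**(1/4)*log(t**(1/4))
segment 16 to ∞ holds 1/t; add its integral

F(3/4) = -81*log(3)/16 - 47/64 + 27*sqrt(6)/14 + 337*log(2)/16
F(0) = -31/16 + log(16384/729) + 4*sqrt(6)
F(1/2) = -9*log(3)/2 - 14/9 + 9*sqrt(6)/5 + 91*log(2)/6
F(1/4) = -19/12 + log(4096*sqrt(6)/243) + 2*sqrt(6)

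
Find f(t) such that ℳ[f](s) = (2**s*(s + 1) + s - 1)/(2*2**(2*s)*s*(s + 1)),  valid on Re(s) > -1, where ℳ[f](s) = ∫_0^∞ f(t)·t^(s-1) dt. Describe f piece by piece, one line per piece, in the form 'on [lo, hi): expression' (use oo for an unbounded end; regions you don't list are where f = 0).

on [0, 1/4): 4*t
on [1/4, 1/2): 1/2

undo the power substitution: 4*t**2 on [0, 1/2); 1/2 on [1/2, sqrt(2)/2)
undo the common scale on t: t**2 on [0, 1); 1/2 on [1, sqrt(2))
strip the power substitution: t on [0, 1); 1/2 on [1, 2)
split f at 1/4: ℳ[f](s) collects 2 kernel integrals
between 0 and 1/4 the integrand is 4*t·t^(s-1)
piece [1/4, 1/2): integrate 1/2 against the kernel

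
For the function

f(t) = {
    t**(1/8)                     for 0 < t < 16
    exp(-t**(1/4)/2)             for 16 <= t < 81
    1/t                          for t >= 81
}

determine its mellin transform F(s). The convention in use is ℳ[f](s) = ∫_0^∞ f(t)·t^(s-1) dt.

the power substitution comes off first: t**(1/4) on [0, 4); exp(-sqrt(t)/2) on [4, 9); t**(-2) on [9, ∞)
back out the power substitution: sqrt(t) on [0, 2); exp(-t/2) on [2, 3); t**(-4) on [3, ∞)
integrate the 3 segments split at 16, 81, then add the results
[0, 16) adds the kernel integral of t**(1/8)
for t in [16, 81): the term is ∫ exp(-t**(1/4)/2)·t^(s-1)
segment 81 to ∞ holds 1/t; add its integral

(324*2**(4*s)*(s - 1)*(8*s + 1)*uppergamma(4*s, 1) - 324*2**(4*s)*(s - 1)*(8*s + 1)*uppergamma(4*s, 3/2) + 648*2**(4*s + 1/2)*(s - 1) - 81**s*(8*s + 1))/(81*(s - 1)*(8*s + 1))
  -1/8 < Re(s) < 1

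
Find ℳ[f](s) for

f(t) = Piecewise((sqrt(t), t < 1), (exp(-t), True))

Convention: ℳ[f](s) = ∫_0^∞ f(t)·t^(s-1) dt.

((2*s + 1)*uppergamma(s, 1) + 2)/(2*s + 1)
  Re(s) > -1/2

slice at 1, transform all 2 pieces, and sum them
∫ sqrt(t)·t^(s-1) over [0, 1)
[1, ∞) adds the kernel integral of exp(-t)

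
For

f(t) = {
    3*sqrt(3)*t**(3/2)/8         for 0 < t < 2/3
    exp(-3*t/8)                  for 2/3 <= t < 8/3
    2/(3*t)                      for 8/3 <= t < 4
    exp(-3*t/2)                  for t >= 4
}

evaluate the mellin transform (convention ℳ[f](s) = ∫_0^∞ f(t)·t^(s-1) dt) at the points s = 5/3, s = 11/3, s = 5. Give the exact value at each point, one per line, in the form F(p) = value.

F(5/3) = -32*3**(1/3)*uppergamma(5/3, 1)/9 - 4*3**(1/3)/3 + 2*12**(1/3)*uppergamma(5/3, 6)/9 + 2*2**(1/6)*3**(1/3)/57 + 2*2**(1/3) + 32*3**(1/3)*uppergamma(5/3, 1/4)/9
F(11/3) = -2048*3**(1/3)*uppergamma(11/3, 1)/81 - 64*3**(1/3)/27 + 8*2**(1/6)*3**(1/3)/837 + 8*12**(1/3)*uppergamma(11/3, 6)/81 + 8*2**(1/3) + 2048*3**(1/3)*uppergamma(11/3, 1/4)/81
F(5) = -2129920*exp(-1)/243 + 16*sqrt(2)/3159 + 29440*exp(-6)/81 + 8320/243 + 1009792*exp(-1/4)/243

strip the common scale on t: sqrt(2)*t**(3/2)/4 on [0, 1); exp(-t/4) on [1, 4); 1/t on [4, 6); …
strip the common scale on t: t**(3/2) on [0, 1/2); exp(-t/2) on [1/2, 2); 1/(2*t) on [2, 3); …
integrate the 4 segments split at 2/3, 8/3, 4, then add the results
over [0, 2/3), the kernel integral of 3*sqrt(3)*t**(3/2)/8 enters the sum
segment 2/3 to 8/3 holds exp(-3*t/8); add its integral
between 8/3 and 4 the integrand is 2/(3*t)·t^(s-1)
∫ exp(-3*t/2)·t^(s-1) over [4, ∞)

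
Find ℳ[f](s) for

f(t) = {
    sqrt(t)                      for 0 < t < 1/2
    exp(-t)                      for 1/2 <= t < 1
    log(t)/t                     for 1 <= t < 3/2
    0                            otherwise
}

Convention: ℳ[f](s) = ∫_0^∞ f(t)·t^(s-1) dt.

(3*2**s*(2*s + 1)*(s**2 - 2*s + 1)*uppergamma(s, 1/2) - 3*2**s*(2*s + 1)*(s**2 - 2*s + 1)*uppergamma(s, 1) + 3*2**s*(2*s + 1) + 3**s*s*(2*s + 1)*(-2*log(2) + 2*log(3)) - 2*3**s*(2*s + 1) + 3**s*(2*s + 1)*(-2*log(3) + 2*log(2)) + 3*sqrt(2)*(s**2 - 2*s + 1))/(3*2**s*(2*s + 1)*(s**2 - 2*s + 1))
  Re(s) > -1/2

slice at 1/2, 1, transform all 3 pieces, and sum them
for t in [0, 1/2): the term is ∫ sqrt(t)·t^(s-1)
segment 1/2 to 1 holds exp(-t); add its integral
[1, 3/2) adds the kernel integral of log(t)/t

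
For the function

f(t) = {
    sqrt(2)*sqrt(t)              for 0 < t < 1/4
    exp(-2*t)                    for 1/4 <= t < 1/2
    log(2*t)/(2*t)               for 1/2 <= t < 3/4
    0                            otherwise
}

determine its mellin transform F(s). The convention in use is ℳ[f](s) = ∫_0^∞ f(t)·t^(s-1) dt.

peel off the common scale on t: sqrt(t) on [0, 1/2); exp(-t) on [1/2, 1); log(t)/t on [1, 3/2)
along the cuts 1/4, 1/2, ℳ[f](s) splits into 3 integrals
on [0, 1/4) integrate f = sqrt(2)*sqrt(t) against the kernel
over [1/4, 1/2), the kernel integral of exp(-2*t) enters the sum
between 1/2 and 3/4 the integrand is log(2*t)/(2*t)·t^(s-1)

(2**s*(2*s + 1)*(s**2 - 2*s + 1)*uppergamma(s, 1/2) - 2**s*(2*s + 1)*(s**2 - 2*s + 1)*uppergamma(s, 1) + 2**s*(2*s + 1) + 3**s*s*(2*s + 1)*(-2*log(2) + 2*log(3))/3 - 2*3**s*(2*s + 1)/3 + 3**s*(2*s + 1)*(-2*log(3) + 2*log(2))/3 + sqrt(2)*(s**2 - 2*s + 1))/(4**s*(2*s + 1)*(s**2 - 2*s + 1))
  Re(s) > -1/2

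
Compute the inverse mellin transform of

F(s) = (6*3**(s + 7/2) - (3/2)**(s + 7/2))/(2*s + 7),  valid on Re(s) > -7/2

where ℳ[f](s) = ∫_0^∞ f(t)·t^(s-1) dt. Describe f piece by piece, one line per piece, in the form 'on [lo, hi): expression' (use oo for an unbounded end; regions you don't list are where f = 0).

along the cuts 3/2, ℳ[f](s) splits into 2 integrals
∫ over [0, 3/2) of 5*t**(7/2)/2·t^(s-1) joins the sum
the [3/2, 3) slice contributes ∫ 3*t**(7/2)·t^(s-1) dt

on [0, 3/2): 5*t**(7/2)/2
on [3/2, 3): 3*t**(7/2)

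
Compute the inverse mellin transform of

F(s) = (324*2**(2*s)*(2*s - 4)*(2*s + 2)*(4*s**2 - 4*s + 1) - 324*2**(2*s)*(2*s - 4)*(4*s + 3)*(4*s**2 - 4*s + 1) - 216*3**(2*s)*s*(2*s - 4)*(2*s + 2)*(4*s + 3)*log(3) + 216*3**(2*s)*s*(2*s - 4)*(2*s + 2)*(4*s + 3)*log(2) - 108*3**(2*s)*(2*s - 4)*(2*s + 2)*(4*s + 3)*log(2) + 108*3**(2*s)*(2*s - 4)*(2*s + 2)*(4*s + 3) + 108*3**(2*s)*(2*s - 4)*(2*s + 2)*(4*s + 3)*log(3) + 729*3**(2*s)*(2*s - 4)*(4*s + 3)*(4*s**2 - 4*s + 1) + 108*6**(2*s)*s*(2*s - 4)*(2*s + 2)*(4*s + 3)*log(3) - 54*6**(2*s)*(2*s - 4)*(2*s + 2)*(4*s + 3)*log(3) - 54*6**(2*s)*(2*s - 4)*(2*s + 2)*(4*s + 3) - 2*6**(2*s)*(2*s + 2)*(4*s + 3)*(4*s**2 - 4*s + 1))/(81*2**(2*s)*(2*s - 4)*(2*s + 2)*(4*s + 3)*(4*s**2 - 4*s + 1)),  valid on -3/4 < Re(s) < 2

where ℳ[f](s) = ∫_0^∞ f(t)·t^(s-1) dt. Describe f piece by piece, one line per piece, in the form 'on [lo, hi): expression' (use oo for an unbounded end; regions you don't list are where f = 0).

undo the power substitution: t**(3/2) on [0, 1); 2*t**2 on [1, 3/2); log(t)/t on [3/2, 3); …
the 4 pieces separated at 1, 9/4, 9 each add one integral
between 0 and 1 the integrand is t**(3/4)·t^(s-1)
[1, 9/4) adds the kernel integral of 2*t
for t in [9/4, 9): the term is ∫ log(sqrt(t))/sqrt(t)·t^(s-1)
the [9, ∞) slice contributes ∫ t**(-2)·t^(s-1) dt

on [0, 1): t**(3/4)
on [1, 9/4): 2*t
on [9/4, 9): log(sqrt(t))/sqrt(t)
on [9, oo): t**(-2)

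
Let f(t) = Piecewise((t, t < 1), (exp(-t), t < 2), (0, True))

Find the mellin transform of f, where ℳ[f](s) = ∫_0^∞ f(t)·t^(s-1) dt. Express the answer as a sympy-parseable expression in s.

f breaks at 1 into 2 integrals to sum
piece [0, 1): integrate t against the kernel
on [1, 2) integrate f = exp(-t) against the kernel

((s + 1)*uppergamma(s, 1) - (s + 1)*uppergamma(s, 2) + 1)/(s + 1)
  Re(s) > -1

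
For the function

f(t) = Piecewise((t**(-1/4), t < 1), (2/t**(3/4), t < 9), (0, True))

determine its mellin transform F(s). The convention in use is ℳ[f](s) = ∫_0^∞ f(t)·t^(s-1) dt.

4*(2*3**(2*s + 1/2)*(4*s - 1) - 36*s - 9)/(9*(4*s - 3)*(4*s - 1))
  Re(s) > 1/4

peel off the shared t-power: t**(3/4) on [0, 1); 2*t**(1/4) on [1, 9)
strip the power substitution: t**(3/2) on [0, 1); 2*sqrt(t) on [1, 3)
the 2 pieces separated at 1 each add one integral
∫ t**(-1/4)·t^(s-1) over [0, 1)
for t in [1, 9): the term is ∫ 2/t**(3/4)·t^(s-1)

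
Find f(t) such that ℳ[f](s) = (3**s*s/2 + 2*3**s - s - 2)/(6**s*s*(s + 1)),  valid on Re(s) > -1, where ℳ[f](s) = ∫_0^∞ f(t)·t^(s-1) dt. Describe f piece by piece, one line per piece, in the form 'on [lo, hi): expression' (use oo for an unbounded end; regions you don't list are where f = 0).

on [0, 1/6): 3*t
on [1/6, 1/2): 2 - 3*t

reversing the common scale on t: t on [0, 1/2); 2 - t on [1/2, 3/2)
split f at 1/6: ℳ[f](s) collects 2 kernel integrals
∫ over [0, 1/6) of 3*t·t^(s-1) joins the sum
over [1/6, 1/2), the kernel integral of (2 - 3*t) enters the sum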